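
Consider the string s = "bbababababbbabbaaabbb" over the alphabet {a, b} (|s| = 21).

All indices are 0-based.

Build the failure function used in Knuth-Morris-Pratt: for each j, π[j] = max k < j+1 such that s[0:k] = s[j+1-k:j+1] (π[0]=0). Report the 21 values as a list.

π[0] = 0
j=1 s[j]='b': π[1]=1 (border 'b')
j=2 s[j]='a': k: 1→0; π[2]=0 (border '')
j=3 s[j]='b': π[3]=1 (border 'b')
j=4 s[j]='a': k: 1→0; π[4]=0 (border '')
j=5 s[j]='b': π[5]=1 (border 'b')
j=6 s[j]='a': k: 1→0; π[6]=0 (border '')
j=7 s[j]='b': π[7]=1 (border 'b')
j=8 s[j]='a': k: 1→0; π[8]=0 (border '')
j=9 s[j]='b': π[9]=1 (border 'b')
j=10 s[j]='b': π[10]=2 (border 'bb')
j=11 s[j]='b': k: 2→1; π[11]=2 (border 'bb')
j=12 s[j]='a': π[12]=3 (border 'bba')
j=13 s[j]='b': π[13]=4 (border 'bbab')
j=14 s[j]='b': k: 4→1; π[14]=2 (border 'bb')
j=15 s[j]='a': π[15]=3 (border 'bba')
j=16 s[j]='a': k: 3→0; π[16]=0 (border '')
j=17 s[j]='a': π[17]=0 (border '')
j=18 s[j]='b': π[18]=1 (border 'b')
j=19 s[j]='b': π[19]=2 (border 'bb')
j=20 s[j]='b': k: 2→1; π[20]=2 (border 'bb')

[0, 1, 0, 1, 0, 1, 0, 1, 0, 1, 2, 2, 3, 4, 2, 3, 0, 0, 1, 2, 2]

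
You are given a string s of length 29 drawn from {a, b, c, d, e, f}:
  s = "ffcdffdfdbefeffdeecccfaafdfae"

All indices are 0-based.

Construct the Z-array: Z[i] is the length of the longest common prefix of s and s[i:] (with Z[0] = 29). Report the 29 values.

[29, 1, 0, 0, 2, 1, 0, 1, 0, 0, 0, 1, 0, 2, 1, 0, 0, 0, 0, 0, 0, 1, 0, 0, 1, 0, 1, 0, 0]

Z[0]=29
i=1: outside box; Z[1]=1 grow→box=[1,2)
i=2: outside box; Z[2]=0
i=3: outside box; Z[3]=0
i=4: outside box; Z[4]=2 grow→box=[4,6)
i=5: min(r-i=1, Z[1]=1)=1; Z[5]=1
i=6: outside box; Z[6]=0
i=7: outside box; Z[7]=1 grow→box=[7,8)
i=8: outside box; Z[8]=0
i=9: outside box; Z[9]=0
i=10: outside box; Z[10]=0
i=11: outside box; Z[11]=1 grow→box=[11,12)
i=12: outside box; Z[12]=0
i=13: outside box; Z[13]=2 grow→box=[13,15)
i=14: min(r-i=1, Z[1]=1)=1; Z[14]=1
i=15: outside box; Z[15]=0
i=16: outside box; Z[16]=0
i=17: outside box; Z[17]=0
i=18: outside box; Z[18]=0
i=19: outside box; Z[19]=0
i=20: outside box; Z[20]=0
i=21: outside box; Z[21]=1 grow→box=[21,22)
i=22: outside box; Z[22]=0
i=23: outside box; Z[23]=0
i=24: outside box; Z[24]=1 grow→box=[24,25)
i=25: outside box; Z[25]=0
i=26: outside box; Z[26]=1 grow→box=[26,27)
i=27: outside box; Z[27]=0
i=28: outside box; Z[28]=0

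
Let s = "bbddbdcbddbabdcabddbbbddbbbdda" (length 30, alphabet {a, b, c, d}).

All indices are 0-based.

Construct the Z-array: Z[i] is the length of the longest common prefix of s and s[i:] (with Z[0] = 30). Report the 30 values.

Z[0]=30
i=1: i≥r, start 0; Z[1]=1 grow→box=[1,2)
i=2: i≥r, start 0; Z[2]=0
i=3: i≥r, start 0; Z[3]=0
i=4: i≥r, start 0; Z[4]=1 grow→box=[4,5)
i=5: i≥r, start 0; Z[5]=0
i=6: i≥r, start 0; Z[6]=0
i=7: i≥r, start 0; Z[7]=1 grow→box=[7,8)
i=8: i≥r, start 0; Z[8]=0
i=9: i≥r, start 0; Z[9]=0
i=10: i≥r, start 0; Z[10]=1 grow→box=[10,11)
i=11: i≥r, start 0; Z[11]=0
i=12: i≥r, start 0; Z[12]=1 grow→box=[12,13)
i=13: i≥r, start 0; Z[13]=0
i=14: i≥r, start 0; Z[14]=0
i=15: i≥r, start 0; Z[15]=0
i=16: i≥r, start 0; Z[16]=1 grow→box=[16,17)
i=17: i≥r, start 0; Z[17]=0
i=18: i≥r, start 0; Z[18]=0
i=19: i≥r, start 0; Z[19]=2 grow→box=[19,21)
i=20: min(r-i=1, Z[1]=1)=1; Z[20]=5 grow→box=[20,25)
i=21: min(r-i=4, Z[1]=1)=1; Z[21]=1
i=22: min(r-i=3, Z[2]=0)=0; Z[22]=0
i=23: min(r-i=2, Z[3]=0)=0; Z[23]=0
i=24: min(r-i=1, Z[4]=1)=1; Z[24]=2 grow→box=[24,26)
i=25: min(r-i=1, Z[1]=1)=1; Z[25]=4 grow→box=[25,29)
i=26: min(r-i=3, Z[1]=1)=1; Z[26]=1
i=27: min(r-i=2, Z[2]=0)=0; Z[27]=0
i=28: min(r-i=1, Z[3]=0)=0; Z[28]=0
i=29: i≥r, start 0; Z[29]=0

[30, 1, 0, 0, 1, 0, 0, 1, 0, 0, 1, 0, 1, 0, 0, 0, 1, 0, 0, 2, 5, 1, 0, 0, 2, 4, 1, 0, 0, 0]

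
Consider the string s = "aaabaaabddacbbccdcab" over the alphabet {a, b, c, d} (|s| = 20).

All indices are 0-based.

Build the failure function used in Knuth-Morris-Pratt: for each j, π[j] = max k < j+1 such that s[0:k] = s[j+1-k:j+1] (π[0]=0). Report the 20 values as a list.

π[0] = 0
j=1 s[j]='a': π[1]=1 (border 'a')
j=2 s[j]='a': π[2]=2 (border 'aa')
j=3 s[j]='b': k: 2→1→0; π[3]=0 (border '')
j=4 s[j]='a': π[4]=1 (border 'a')
j=5 s[j]='a': π[5]=2 (border 'aa')
j=6 s[j]='a': π[6]=3 (border 'aaa')
j=7 s[j]='b': π[7]=4 (border 'aaab')
j=8 s[j]='d': k: 4→0; π[8]=0 (border '')
j=9 s[j]='d': π[9]=0 (border '')
j=10 s[j]='a': π[10]=1 (border 'a')
j=11 s[j]='c': k: 1→0; π[11]=0 (border '')
j=12 s[j]='b': π[12]=0 (border '')
j=13 s[j]='b': π[13]=0 (border '')
j=14 s[j]='c': π[14]=0 (border '')
j=15 s[j]='c': π[15]=0 (border '')
j=16 s[j]='d': π[16]=0 (border '')
j=17 s[j]='c': π[17]=0 (border '')
j=18 s[j]='a': π[18]=1 (border 'a')
j=19 s[j]='b': k: 1→0; π[19]=0 (border '')

[0, 1, 2, 0, 1, 2, 3, 4, 0, 0, 1, 0, 0, 0, 0, 0, 0, 0, 1, 0]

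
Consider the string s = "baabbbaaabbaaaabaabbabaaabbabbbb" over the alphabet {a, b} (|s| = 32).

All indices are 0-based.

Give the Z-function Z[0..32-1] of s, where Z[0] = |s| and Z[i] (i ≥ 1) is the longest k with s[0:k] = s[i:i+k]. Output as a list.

Z[0]=32
i=1: fresh scan; Z[1]=0
i=2: fresh scan; Z[2]=0
i=3: fresh scan; Z[3]=1 extend→box=[3,4)
i=4: fresh scan; Z[4]=1 extend→box=[4,5)
i=5: fresh scan; Z[5]=3 extend→box=[5,8)
i=6: min(r-i=2, Z[1]=0)=0; Z[6]=0
i=7: min(r-i=1, Z[2]=0)=0; Z[7]=0
i=8: fresh scan; Z[8]=0
i=9: fresh scan; Z[9]=1 extend→box=[9,10)
i=10: fresh scan; Z[10]=3 extend→box=[10,13)
i=11: min(r-i=2, Z[1]=0)=0; Z[11]=0
i=12: min(r-i=1, Z[2]=0)=0; Z[12]=0
i=13: fresh scan; Z[13]=0
i=14: fresh scan; Z[14]=0
i=15: fresh scan; Z[15]=5 extend→box=[15,20)
i=16: min(r-i=4, Z[1]=0)=0; Z[16]=0
i=17: min(r-i=3, Z[2]=0)=0; Z[17]=0
i=18: min(r-i=2, Z[3]=1)=1; Z[18]=1
i=19: min(r-i=1, Z[4]=1)=1; Z[19]=2 extend→box=[19,21)
i=20: min(r-i=1, Z[1]=0)=0; Z[20]=0
i=21: fresh scan; Z[21]=3 extend→box=[21,24)
i=22: min(r-i=2, Z[1]=0)=0; Z[22]=0
i=23: min(r-i=1, Z[2]=0)=0; Z[23]=0
i=24: fresh scan; Z[24]=0
i=25: fresh scan; Z[25]=1 extend→box=[25,26)
i=26: fresh scan; Z[26]=2 extend→box=[26,28)
i=27: min(r-i=1, Z[1]=0)=0; Z[27]=0
i=28: fresh scan; Z[28]=1 extend→box=[28,29)
i=29: fresh scan; Z[29]=1 extend→box=[29,30)
i=30: fresh scan; Z[30]=1 extend→box=[30,31)
i=31: fresh scan; Z[31]=1 extend→box=[31,32)

[32, 0, 0, 1, 1, 3, 0, 0, 0, 1, 3, 0, 0, 0, 0, 5, 0, 0, 1, 2, 0, 3, 0, 0, 0, 1, 2, 0, 1, 1, 1, 1]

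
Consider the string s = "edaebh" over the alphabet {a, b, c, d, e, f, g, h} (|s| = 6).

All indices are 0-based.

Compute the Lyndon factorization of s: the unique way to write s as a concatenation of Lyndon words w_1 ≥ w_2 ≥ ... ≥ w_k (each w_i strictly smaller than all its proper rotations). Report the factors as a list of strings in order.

emit factor 1: 'e' (i=0, period=1)
emit factor 2: 'd' (i=1, period=1)
emit factor 3: 'aebh' (i=2, period=4)

["e", "d", "aebh"]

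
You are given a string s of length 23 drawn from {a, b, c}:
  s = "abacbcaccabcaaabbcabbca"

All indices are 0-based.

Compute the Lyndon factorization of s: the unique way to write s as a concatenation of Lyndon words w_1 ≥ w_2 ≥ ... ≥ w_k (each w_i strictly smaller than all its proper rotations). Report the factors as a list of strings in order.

emit factor 1: 'abacbcaccabc' (i=0, period=12)
emit factor 2: 'aaabbcabbc' (i=12, period=10)
emit factor 3: 'a' (i=22, period=1)

["abacbcaccabc", "aaabbcabbc", "a"]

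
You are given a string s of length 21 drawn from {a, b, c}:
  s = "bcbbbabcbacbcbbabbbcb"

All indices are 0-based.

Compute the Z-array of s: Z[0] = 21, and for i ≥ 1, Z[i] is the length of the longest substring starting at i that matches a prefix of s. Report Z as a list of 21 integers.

[21, 0, 1, 1, 1, 0, 3, 0, 1, 0, 0, 4, 0, 1, 1, 0, 1, 1, 3, 0, 1]

Z[0]=21
i=1: fresh scan; Z[1]=0
i=2: fresh scan; Z[2]=1 scan→box=[2,3)
i=3: fresh scan; Z[3]=1 scan→box=[3,4)
i=4: fresh scan; Z[4]=1 scan→box=[4,5)
i=5: fresh scan; Z[5]=0
i=6: fresh scan; Z[6]=3 scan→box=[6,9)
i=7: min(r-i=2, Z[1]=0)=0; Z[7]=0
i=8: min(r-i=1, Z[2]=1)=1; Z[8]=1
i=9: fresh scan; Z[9]=0
i=10: fresh scan; Z[10]=0
i=11: fresh scan; Z[11]=4 scan→box=[11,15)
i=12: min(r-i=3, Z[1]=0)=0; Z[12]=0
i=13: min(r-i=2, Z[2]=1)=1; Z[13]=1
i=14: min(r-i=1, Z[3]=1)=1; Z[14]=1
i=15: fresh scan; Z[15]=0
i=16: fresh scan; Z[16]=1 scan→box=[16,17)
i=17: fresh scan; Z[17]=1 scan→box=[17,18)
i=18: fresh scan; Z[18]=3 scan→box=[18,21)
i=19: min(r-i=2, Z[1]=0)=0; Z[19]=0
i=20: min(r-i=1, Z[2]=1)=1; Z[20]=1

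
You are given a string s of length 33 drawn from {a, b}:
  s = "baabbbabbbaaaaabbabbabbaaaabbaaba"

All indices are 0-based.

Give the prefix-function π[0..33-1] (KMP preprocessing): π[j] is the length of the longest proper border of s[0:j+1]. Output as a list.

[0, 0, 0, 1, 1, 1, 2, 1, 1, 1, 2, 3, 0, 0, 0, 1, 1, 2, 1, 1, 2, 1, 1, 2, 3, 0, 0, 1, 1, 2, 3, 4, 2]

π[0] = 0
j=1 s[j]='a': π[1]=0 (border '')
j=2 s[j]='a': π[2]=0 (border '')
j=3 s[j]='b': π[3]=1 (border 'b')
j=4 s[j]='b': k: 1→0; π[4]=1 (border 'b')
j=5 s[j]='b': k: 1→0; π[5]=1 (border 'b')
j=6 s[j]='a': π[6]=2 (border 'ba')
j=7 s[j]='b': k: 2→0; π[7]=1 (border 'b')
j=8 s[j]='b': k: 1→0; π[8]=1 (border 'b')
j=9 s[j]='b': k: 1→0; π[9]=1 (border 'b')
j=10 s[j]='a': π[10]=2 (border 'ba')
j=11 s[j]='a': π[11]=3 (border 'baa')
j=12 s[j]='a': k: 3→0; π[12]=0 (border '')
j=13 s[j]='a': π[13]=0 (border '')
j=14 s[j]='a': π[14]=0 (border '')
j=15 s[j]='b': π[15]=1 (border 'b')
j=16 s[j]='b': k: 1→0; π[16]=1 (border 'b')
j=17 s[j]='a': π[17]=2 (border 'ba')
j=18 s[j]='b': k: 2→0; π[18]=1 (border 'b')
j=19 s[j]='b': k: 1→0; π[19]=1 (border 'b')
j=20 s[j]='a': π[20]=2 (border 'ba')
j=21 s[j]='b': k: 2→0; π[21]=1 (border 'b')
j=22 s[j]='b': k: 1→0; π[22]=1 (border 'b')
j=23 s[j]='a': π[23]=2 (border 'ba')
j=24 s[j]='a': π[24]=3 (border 'baa')
j=25 s[j]='a': k: 3→0; π[25]=0 (border '')
j=26 s[j]='a': π[26]=0 (border '')
j=27 s[j]='b': π[27]=1 (border 'b')
j=28 s[j]='b': k: 1→0; π[28]=1 (border 'b')
j=29 s[j]='a': π[29]=2 (border 'ba')
j=30 s[j]='a': π[30]=3 (border 'baa')
j=31 s[j]='b': π[31]=4 (border 'baab')
j=32 s[j]='a': k: 4→1; π[32]=2 (border 'ba')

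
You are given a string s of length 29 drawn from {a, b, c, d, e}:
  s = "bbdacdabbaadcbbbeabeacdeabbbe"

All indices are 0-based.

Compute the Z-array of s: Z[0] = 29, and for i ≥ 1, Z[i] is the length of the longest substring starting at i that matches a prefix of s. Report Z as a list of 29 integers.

Z[0]=29
i=1: i≥r, start 0; Z[1]=1 extend→box=[1,2)
i=2: i≥r, start 0; Z[2]=0
i=3: i≥r, start 0; Z[3]=0
i=4: i≥r, start 0; Z[4]=0
i=5: i≥r, start 0; Z[5]=0
i=6: i≥r, start 0; Z[6]=0
i=7: i≥r, start 0; Z[7]=2 extend→box=[7,9)
i=8: min(r-i=1, Z[1]=1)=1; Z[8]=1
i=9: i≥r, start 0; Z[9]=0
i=10: i≥r, start 0; Z[10]=0
i=11: i≥r, start 0; Z[11]=0
i=12: i≥r, start 0; Z[12]=0
i=13: i≥r, start 0; Z[13]=2 extend→box=[13,15)
i=14: min(r-i=1, Z[1]=1)=1; Z[14]=2 extend→box=[14,16)
i=15: min(r-i=1, Z[1]=1)=1; Z[15]=1
i=16: i≥r, start 0; Z[16]=0
i=17: i≥r, start 0; Z[17]=0
i=18: i≥r, start 0; Z[18]=1 extend→box=[18,19)
i=19: i≥r, start 0; Z[19]=0
i=20: i≥r, start 0; Z[20]=0
i=21: i≥r, start 0; Z[21]=0
i=22: i≥r, start 0; Z[22]=0
i=23: i≥r, start 0; Z[23]=0
i=24: i≥r, start 0; Z[24]=0
i=25: i≥r, start 0; Z[25]=2 extend→box=[25,27)
i=26: min(r-i=1, Z[1]=1)=1; Z[26]=2 extend→box=[26,28)
i=27: min(r-i=1, Z[1]=1)=1; Z[27]=1
i=28: i≥r, start 0; Z[28]=0

[29, 1, 0, 0, 0, 0, 0, 2, 1, 0, 0, 0, 0, 2, 2, 1, 0, 0, 1, 0, 0, 0, 0, 0, 0, 2, 2, 1, 0]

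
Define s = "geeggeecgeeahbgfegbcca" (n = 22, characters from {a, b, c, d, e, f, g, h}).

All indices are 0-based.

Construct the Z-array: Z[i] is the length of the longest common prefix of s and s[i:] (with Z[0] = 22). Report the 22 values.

Z[0]=22
i=1: i≥r, start 0; Z[1]=0
i=2: i≥r, start 0; Z[2]=0
i=3: i≥r, start 0; Z[3]=1 scan→box=[3,4)
i=4: i≥r, start 0; Z[4]=3 scan→box=[4,7)
i=5: min(r-i=2, Z[1]=0)=0; Z[5]=0
i=6: min(r-i=1, Z[2]=0)=0; Z[6]=0
i=7: i≥r, start 0; Z[7]=0
i=8: i≥r, start 0; Z[8]=3 scan→box=[8,11)
i=9: min(r-i=2, Z[1]=0)=0; Z[9]=0
i=10: min(r-i=1, Z[2]=0)=0; Z[10]=0
i=11: i≥r, start 0; Z[11]=0
i=12: i≥r, start 0; Z[12]=0
i=13: i≥r, start 0; Z[13]=0
i=14: i≥r, start 0; Z[14]=1 scan→box=[14,15)
i=15: i≥r, start 0; Z[15]=0
i=16: i≥r, start 0; Z[16]=0
i=17: i≥r, start 0; Z[17]=1 scan→box=[17,18)
i=18: i≥r, start 0; Z[18]=0
i=19: i≥r, start 0; Z[19]=0
i=20: i≥r, start 0; Z[20]=0
i=21: i≥r, start 0; Z[21]=0

[22, 0, 0, 1, 3, 0, 0, 0, 3, 0, 0, 0, 0, 0, 1, 0, 0, 1, 0, 0, 0, 0]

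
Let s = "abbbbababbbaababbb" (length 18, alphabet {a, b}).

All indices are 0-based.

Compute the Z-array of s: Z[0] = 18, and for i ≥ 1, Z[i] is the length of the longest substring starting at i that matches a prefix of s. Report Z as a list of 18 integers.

Z[0]=18
i=1: fresh scan; Z[1]=0
i=2: fresh scan; Z[2]=0
i=3: fresh scan; Z[3]=0
i=4: fresh scan; Z[4]=0
i=5: fresh scan; Z[5]=2 grow→box=[5,7)
i=6: min(r-i=1, Z[1]=0)=0; Z[6]=0
i=7: fresh scan; Z[7]=4 grow→box=[7,11)
i=8: min(r-i=3, Z[1]=0)=0; Z[8]=0
i=9: min(r-i=2, Z[2]=0)=0; Z[9]=0
i=10: min(r-i=1, Z[3]=0)=0; Z[10]=0
i=11: fresh scan; Z[11]=1 grow→box=[11,12)
i=12: fresh scan; Z[12]=2 grow→box=[12,14)
i=13: min(r-i=1, Z[1]=0)=0; Z[13]=0
i=14: fresh scan; Z[14]=4 grow→box=[14,18)
i=15: min(r-i=3, Z[1]=0)=0; Z[15]=0
i=16: min(r-i=2, Z[2]=0)=0; Z[16]=0
i=17: min(r-i=1, Z[3]=0)=0; Z[17]=0

[18, 0, 0, 0, 0, 2, 0, 4, 0, 0, 0, 1, 2, 0, 4, 0, 0, 0]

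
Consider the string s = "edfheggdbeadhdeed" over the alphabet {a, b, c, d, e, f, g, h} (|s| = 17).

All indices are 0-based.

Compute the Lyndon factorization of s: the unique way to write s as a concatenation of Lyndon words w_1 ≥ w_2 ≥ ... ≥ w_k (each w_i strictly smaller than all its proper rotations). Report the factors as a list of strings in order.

["e", "dfhegg", "d", "be", "adhdeed"]

emit factor 1: 'e' (i=0, period=1)
emit factor 2: 'dfhegg' (i=1, period=6)
emit factor 3: 'd' (i=7, period=1)
emit factor 4: 'be' (i=8, period=2)
emit factor 5: 'adhdeed' (i=10, period=7)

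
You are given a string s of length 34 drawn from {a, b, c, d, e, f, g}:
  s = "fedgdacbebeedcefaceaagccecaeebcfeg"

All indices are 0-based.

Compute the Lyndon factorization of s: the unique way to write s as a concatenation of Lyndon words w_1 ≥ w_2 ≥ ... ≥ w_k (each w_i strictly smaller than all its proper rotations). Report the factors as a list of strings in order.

["f", "e", "dg", "d", "acbebeedceface", "aagccecaeebcfeg"]

emit factor 1: 'f' (i=0, period=1)
emit factor 2: 'e' (i=1, period=1)
emit factor 3: 'dg' (i=2, period=2)
emit factor 4: 'd' (i=4, period=1)
emit factor 5: 'acbebeedceface' (i=5, period=14)
emit factor 6: 'aagccecaeebcfeg' (i=19, period=15)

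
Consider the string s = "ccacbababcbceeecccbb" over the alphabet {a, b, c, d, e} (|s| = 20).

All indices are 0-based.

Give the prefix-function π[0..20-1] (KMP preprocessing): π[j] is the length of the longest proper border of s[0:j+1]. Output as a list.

[0, 1, 0, 1, 0, 0, 0, 0, 0, 1, 0, 1, 0, 0, 0, 1, 2, 2, 0, 0]

π[0] = 0
j=1 s[j]='c': π[1]=1 (border 'c')
j=2 s[j]='a': k: 1→0; π[2]=0 (border '')
j=3 s[j]='c': π[3]=1 (border 'c')
j=4 s[j]='b': k: 1→0; π[4]=0 (border '')
j=5 s[j]='a': π[5]=0 (border '')
j=6 s[j]='b': π[6]=0 (border '')
j=7 s[j]='a': π[7]=0 (border '')
j=8 s[j]='b': π[8]=0 (border '')
j=9 s[j]='c': π[9]=1 (border 'c')
j=10 s[j]='b': k: 1→0; π[10]=0 (border '')
j=11 s[j]='c': π[11]=1 (border 'c')
j=12 s[j]='e': k: 1→0; π[12]=0 (border '')
j=13 s[j]='e': π[13]=0 (border '')
j=14 s[j]='e': π[14]=0 (border '')
j=15 s[j]='c': π[15]=1 (border 'c')
j=16 s[j]='c': π[16]=2 (border 'cc')
j=17 s[j]='c': k: 2→1; π[17]=2 (border 'cc')
j=18 s[j]='b': k: 2→1→0; π[18]=0 (border '')
j=19 s[j]='b': π[19]=0 (border '')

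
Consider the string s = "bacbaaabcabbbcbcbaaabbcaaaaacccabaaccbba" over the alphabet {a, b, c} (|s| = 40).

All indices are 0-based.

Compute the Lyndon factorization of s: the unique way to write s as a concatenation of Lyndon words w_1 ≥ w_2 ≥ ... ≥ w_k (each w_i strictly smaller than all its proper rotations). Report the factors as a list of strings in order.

emit factor 1: 'b' (i=0, period=1)
emit factor 2: 'acb' (i=1, period=3)
emit factor 3: 'aaabcabbbcbcb' (i=4, period=13)
emit factor 4: 'aaabbc' (i=17, period=6)
emit factor 5: 'aaaaacccabaaccbb' (i=23, period=16)
emit factor 6: 'a' (i=39, period=1)

["b", "acb", "aaabcabbbcbcb", "aaabbc", "aaaaacccabaaccbb", "a"]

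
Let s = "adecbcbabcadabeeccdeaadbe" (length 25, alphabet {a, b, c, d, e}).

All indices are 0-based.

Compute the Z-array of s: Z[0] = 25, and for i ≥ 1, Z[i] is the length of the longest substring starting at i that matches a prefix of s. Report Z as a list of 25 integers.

[25, 0, 0, 0, 0, 0, 0, 1, 0, 0, 2, 0, 1, 0, 0, 0, 0, 0, 0, 0, 1, 2, 0, 0, 0]

Z[0]=25
i=1: i≥r, start 0; Z[1]=0
i=2: i≥r, start 0; Z[2]=0
i=3: i≥r, start 0; Z[3]=0
i=4: i≥r, start 0; Z[4]=0
i=5: i≥r, start 0; Z[5]=0
i=6: i≥r, start 0; Z[6]=0
i=7: i≥r, start 0; Z[7]=1 extend→box=[7,8)
i=8: i≥r, start 0; Z[8]=0
i=9: i≥r, start 0; Z[9]=0
i=10: i≥r, start 0; Z[10]=2 extend→box=[10,12)
i=11: min(r-i=1, Z[1]=0)=0; Z[11]=0
i=12: i≥r, start 0; Z[12]=1 extend→box=[12,13)
i=13: i≥r, start 0; Z[13]=0
i=14: i≥r, start 0; Z[14]=0
i=15: i≥r, start 0; Z[15]=0
i=16: i≥r, start 0; Z[16]=0
i=17: i≥r, start 0; Z[17]=0
i=18: i≥r, start 0; Z[18]=0
i=19: i≥r, start 0; Z[19]=0
i=20: i≥r, start 0; Z[20]=1 extend→box=[20,21)
i=21: i≥r, start 0; Z[21]=2 extend→box=[21,23)
i=22: min(r-i=1, Z[1]=0)=0; Z[22]=0
i=23: i≥r, start 0; Z[23]=0
i=24: i≥r, start 0; Z[24]=0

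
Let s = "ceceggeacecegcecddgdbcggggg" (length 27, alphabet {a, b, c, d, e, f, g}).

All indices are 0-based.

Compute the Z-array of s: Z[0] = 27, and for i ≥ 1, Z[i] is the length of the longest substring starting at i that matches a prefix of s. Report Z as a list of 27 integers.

[27, 0, 2, 0, 0, 0, 0, 0, 5, 0, 2, 0, 0, 3, 0, 1, 0, 0, 0, 0, 0, 1, 0, 0, 0, 0, 0]

Z[0]=27
i=1: fresh scan; Z[1]=0
i=2: fresh scan; Z[2]=2 extend→box=[2,4)
i=3: min(r-i=1, Z[1]=0)=0; Z[3]=0
i=4: fresh scan; Z[4]=0
i=5: fresh scan; Z[5]=0
i=6: fresh scan; Z[6]=0
i=7: fresh scan; Z[7]=0
i=8: fresh scan; Z[8]=5 extend→box=[8,13)
i=9: min(r-i=4, Z[1]=0)=0; Z[9]=0
i=10: min(r-i=3, Z[2]=2)=2; Z[10]=2
i=11: min(r-i=2, Z[3]=0)=0; Z[11]=0
i=12: min(r-i=1, Z[4]=0)=0; Z[12]=0
i=13: fresh scan; Z[13]=3 extend→box=[13,16)
i=14: min(r-i=2, Z[1]=0)=0; Z[14]=0
i=15: min(r-i=1, Z[2]=2)=1; Z[15]=1
i=16: fresh scan; Z[16]=0
i=17: fresh scan; Z[17]=0
i=18: fresh scan; Z[18]=0
i=19: fresh scan; Z[19]=0
i=20: fresh scan; Z[20]=0
i=21: fresh scan; Z[21]=1 extend→box=[21,22)
i=22: fresh scan; Z[22]=0
i=23: fresh scan; Z[23]=0
i=24: fresh scan; Z[24]=0
i=25: fresh scan; Z[25]=0
i=26: fresh scan; Z[26]=0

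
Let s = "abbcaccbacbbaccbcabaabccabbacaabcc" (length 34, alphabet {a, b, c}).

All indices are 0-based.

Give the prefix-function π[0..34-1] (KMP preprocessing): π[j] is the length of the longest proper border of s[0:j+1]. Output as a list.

π[0] = 0
j=1 s[j]='b': π[1]=0 (border '')
j=2 s[j]='b': π[2]=0 (border '')
j=3 s[j]='c': π[3]=0 (border '')
j=4 s[j]='a': π[4]=1 (border 'a')
j=5 s[j]='c': k: 1→0; π[5]=0 (border '')
j=6 s[j]='c': π[6]=0 (border '')
j=7 s[j]='b': π[7]=0 (border '')
j=8 s[j]='a': π[8]=1 (border 'a')
j=9 s[j]='c': k: 1→0; π[9]=0 (border '')
j=10 s[j]='b': π[10]=0 (border '')
j=11 s[j]='b': π[11]=0 (border '')
j=12 s[j]='a': π[12]=1 (border 'a')
j=13 s[j]='c': k: 1→0; π[13]=0 (border '')
j=14 s[j]='c': π[14]=0 (border '')
j=15 s[j]='b': π[15]=0 (border '')
j=16 s[j]='c': π[16]=0 (border '')
j=17 s[j]='a': π[17]=1 (border 'a')
j=18 s[j]='b': π[18]=2 (border 'ab')
j=19 s[j]='a': k: 2→0; π[19]=1 (border 'a')
j=20 s[j]='a': k: 1→0; π[20]=1 (border 'a')
j=21 s[j]='b': π[21]=2 (border 'ab')
j=22 s[j]='c': k: 2→0; π[22]=0 (border '')
j=23 s[j]='c': π[23]=0 (border '')
j=24 s[j]='a': π[24]=1 (border 'a')
j=25 s[j]='b': π[25]=2 (border 'ab')
j=26 s[j]='b': π[26]=3 (border 'abb')
j=27 s[j]='a': k: 3→0; π[27]=1 (border 'a')
j=28 s[j]='c': k: 1→0; π[28]=0 (border '')
j=29 s[j]='a': π[29]=1 (border 'a')
j=30 s[j]='a': k: 1→0; π[30]=1 (border 'a')
j=31 s[j]='b': π[31]=2 (border 'ab')
j=32 s[j]='c': k: 2→0; π[32]=0 (border '')
j=33 s[j]='c': π[33]=0 (border '')

[0, 0, 0, 0, 1, 0, 0, 0, 1, 0, 0, 0, 1, 0, 0, 0, 0, 1, 2, 1, 1, 2, 0, 0, 1, 2, 3, 1, 0, 1, 1, 2, 0, 0]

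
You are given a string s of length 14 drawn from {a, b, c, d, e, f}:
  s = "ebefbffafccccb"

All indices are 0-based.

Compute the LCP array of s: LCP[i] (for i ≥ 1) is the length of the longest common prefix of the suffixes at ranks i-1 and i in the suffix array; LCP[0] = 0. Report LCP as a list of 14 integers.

rank | idx | suffix
   0 |   7 | afccccb
   1 |  13 | b
   2 |   1 | befbffafccccb
   3 |   4 | bffafccccb
   4 |  12 | cb
   5 |  11 | ccb
   6 |  10 | cccb
   7 |   9 | ccccb
   8 |   0 | ebefbffafccccb
   9 |   2 | efbffafccccb
  10 |   6 | fafccccb
  11 |   3 | fbffafccccb
  12 |   8 | fccccb
  13 |   5 | ffafccccb

SA = [7, 13, 1, 4, 12, 11, 10, 9, 0, 2, 6, 3, 8, 5]
[i] adj suffixes → lcp
  [1] 7/13 → 0 ('')
  [2] 13/1 → 1 ('b')
  [3] 1/4 → 1 ('b')
  [4] 4/12 → 0 ('')
  [5] 12/11 → 1 ('c')
  [6] 11/10 → 2 ('cc')
  [7] 10/9 → 3 ('ccc')
  [8] 9/0 → 0 ('')
  [9] 0/2 → 1 ('e')
  [10] 2/6 → 0 ('')
  [11] 6/3 → 1 ('f')
  [12] 3/8 → 1 ('f')
  [13] 8/5 → 1 ('f')

[0, 0, 1, 1, 0, 1, 2, 3, 0, 1, 0, 1, 1, 1]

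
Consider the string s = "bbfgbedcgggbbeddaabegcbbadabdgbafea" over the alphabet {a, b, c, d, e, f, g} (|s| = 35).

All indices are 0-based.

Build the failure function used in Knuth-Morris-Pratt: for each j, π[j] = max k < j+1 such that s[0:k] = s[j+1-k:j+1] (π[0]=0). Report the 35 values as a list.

[0, 1, 0, 0, 1, 0, 0, 0, 0, 0, 0, 1, 2, 0, 0, 0, 0, 0, 1, 0, 0, 0, 1, 2, 0, 0, 0, 1, 0, 0, 1, 0, 0, 0, 0]

π[0] = 0
j=1 s[j]='b': π[1]=1 (border 'b')
j=2 s[j]='f': k: 1→0; π[2]=0 (border '')
j=3 s[j]='g': π[3]=0 (border '')
j=4 s[j]='b': π[4]=1 (border 'b')
j=5 s[j]='e': k: 1→0; π[5]=0 (border '')
j=6 s[j]='d': π[6]=0 (border '')
j=7 s[j]='c': π[7]=0 (border '')
j=8 s[j]='g': π[8]=0 (border '')
j=9 s[j]='g': π[9]=0 (border '')
j=10 s[j]='g': π[10]=0 (border '')
j=11 s[j]='b': π[11]=1 (border 'b')
j=12 s[j]='b': π[12]=2 (border 'bb')
j=13 s[j]='e': k: 2→1→0; π[13]=0 (border '')
j=14 s[j]='d': π[14]=0 (border '')
j=15 s[j]='d': π[15]=0 (border '')
j=16 s[j]='a': π[16]=0 (border '')
j=17 s[j]='a': π[17]=0 (border '')
j=18 s[j]='b': π[18]=1 (border 'b')
j=19 s[j]='e': k: 1→0; π[19]=0 (border '')
j=20 s[j]='g': π[20]=0 (border '')
j=21 s[j]='c': π[21]=0 (border '')
j=22 s[j]='b': π[22]=1 (border 'b')
j=23 s[j]='b': π[23]=2 (border 'bb')
j=24 s[j]='a': k: 2→1→0; π[24]=0 (border '')
j=25 s[j]='d': π[25]=0 (border '')
j=26 s[j]='a': π[26]=0 (border '')
j=27 s[j]='b': π[27]=1 (border 'b')
j=28 s[j]='d': k: 1→0; π[28]=0 (border '')
j=29 s[j]='g': π[29]=0 (border '')
j=30 s[j]='b': π[30]=1 (border 'b')
j=31 s[j]='a': k: 1→0; π[31]=0 (border '')
j=32 s[j]='f': π[32]=0 (border '')
j=33 s[j]='e': π[33]=0 (border '')
j=34 s[j]='a': π[34]=0 (border '')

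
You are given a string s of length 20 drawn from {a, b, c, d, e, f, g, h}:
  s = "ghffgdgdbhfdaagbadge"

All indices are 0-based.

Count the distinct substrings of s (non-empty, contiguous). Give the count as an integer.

194

rank | idx | suffix
   0 |  12 | aagbadge
   1 |  16 | adge
   2 |  13 | agbadge
   3 |  15 | badge
   4 |   8 | bhfdaagbadge
   5 |  11 | daagbadge
   6 |   7 | dbhfdaagbadge
   7 |   5 | dgdbhfdaagbadge
   8 |  17 | dge
   9 |  19 | e
  10 |  10 | fdaagbadge
  11 |   2 | ffgdgdbhfdaagbadge
  12 |   3 | fgdgdbhfdaagbadge
  13 |  14 | gbadge
  14 |   6 | gdbhfdaagbadge
  15 |   4 | gdgdbhfdaagbadge
  16 |  18 | ge
  17 |   0 | ghffgdgdbhfdaagbadge
  18 |   9 | hfdaagbadge
  19 |   1 | hffgdgdbhfdaagbadge

SA = [12, 16, 13, 15, 8, 11, 7, 5, 17, 19, 10, 2, 3, 14, 6, 4, 18, 0, 9, 1]
i: (SA[i-1],SA[i]) lcp shared
  1: (12,16) 1 'a'
  2: (16,13) 1 'a'
  3: (13,15) 0 ''
  4: (15,8) 1 'b'
  5: (8,11) 0 ''
  6: (11,7) 1 'd'
  7: (7,5) 1 'd'
  8: (5,17) 2 'dg'
  9: (17,19) 0 ''
  10: (19,10) 0 ''
  11: (10,2) 1 'f'
  12: (2,3) 1 'f'
  13: (3,14) 0 ''
  14: (14,6) 1 'g'
  15: (6,4) 2 'gd'
  16: (4,18) 1 'g'
  17: (18,0) 1 'g'
  18: (0,9) 0 ''
  19: (9,1) 2 'hf'

n(n+1)/2 = 20·21/2 = 210
Σ LCP = 0 + 1 + 1 + 0 + 1 + 0 + 1 + 1 + 2 + 0 + 0 + 1 + 1 + 0 + 1 + 2 + 1 + 1 + 0 + 2 = 16
distinct = 210 − 16 = 194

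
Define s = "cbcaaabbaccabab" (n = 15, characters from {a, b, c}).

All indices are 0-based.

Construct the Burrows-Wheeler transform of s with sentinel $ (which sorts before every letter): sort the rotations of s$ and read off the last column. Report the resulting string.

bcabcabaabacbc$a

rank  rotation          last
    0  $cbcaaabbaccabab  b
    1  aaabbaccabab$cbc  c
    2  aabbaccabab$cbca  a
    3  ab$cbcaaabbaccab  b
    4  abab$cbcaaabbacc  c
    5  abbaccabab$cbcaa  a
    6  accabab$cbcaaabb  b
    7  b$cbcaaabbaccaba  a
    8  bab$cbcaaabbacca  a
    9  baccabab$cbcaaab  b
   10  bbaccabab$cbcaaa  a
   11  bcaaabbaccabab$c  c
   12  caaabbaccabab$cb  b
   13  cabab$cbcaaabbac  c
   14  cbcaaabbaccabab$  $
   15  ccabab$cbcaaabba  a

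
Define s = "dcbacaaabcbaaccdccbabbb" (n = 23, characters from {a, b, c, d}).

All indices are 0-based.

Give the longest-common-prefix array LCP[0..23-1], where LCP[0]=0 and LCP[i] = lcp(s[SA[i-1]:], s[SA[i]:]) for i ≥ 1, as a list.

sorted suffixes:
  #0 SA[0]=5  'aaabcbaaccdccbabbb'
  #1 SA[1]=6  'aabcbaaccdccbabbb'
  #2 SA[2]=11  'aaccdccbabbb'
  #3 SA[3]=19  'abbb'
  #4 SA[4]=7  'abcbaaccdccbabbb'
  #5 SA[5]=3  'acaaabcbaaccdccbabbb'
  #6 SA[6]=12  'accdccbabbb'
  #7 SA[7]=22  'b'
  #8 SA[8]=10  'baaccdccbabbb'
  #9 SA[9]=18  'babbb'
  #10 SA[10]=2  'bacaaabcbaaccdccbabbb'
  #11 SA[11]=21  'bb'
  #12 SA[12]=20  'bbb'
  #13 SA[13]=8  'bcbaaccdccbabbb'
  #14 SA[14]=4  'caaabcbaaccdccbabbb'
  #15 SA[15]=9  'cbaaccdccbabbb'
  #16 SA[16]=17  'cbabbb'
  #17 SA[17]=1  'cbacaaabcbaaccdccbabbb'
  #18 SA[18]=16  'ccbabbb'
  #19 SA[19]=13  'ccdccbabbb'
  #20 SA[20]=14  'cdccbabbb'
  #21 SA[21]=0  'dcbacaaabcbaaccdccbabbb'
  #22 SA[22]=15  'dccbabbb'

SA = [5, 6, 11, 19, 7, 3, 12, 22, 10, 18, 2, 21, 20, 8, 4, 9, 17, 1, 16, 13, 14, 0, 15]
[i] adj suffixes → lcp
  [1] 5/6 → 2 ('aa')
  [2] 6/11 → 2 ('aa')
  [3] 11/19 → 1 ('a')
  [4] 19/7 → 2 ('ab')
  [5] 7/3 → 1 ('a')
  [6] 3/12 → 2 ('ac')
  [7] 12/22 → 0 ('')
  [8] 22/10 → 1 ('b')
  [9] 10/18 → 2 ('ba')
  [10] 18/2 → 2 ('ba')
  [11] 2/21 → 1 ('b')
  [12] 21/20 → 2 ('bb')
  [13] 20/8 → 1 ('b')
  [14] 8/4 → 0 ('')
  [15] 4/9 → 1 ('c')
  [16] 9/17 → 3 ('cba')
  [17] 17/1 → 3 ('cba')
  [18] 1/16 → 1 ('c')
  [19] 16/13 → 2 ('cc')
  [20] 13/14 → 1 ('c')
  [21] 14/0 → 0 ('')
  [22] 0/15 → 2 ('dc')

[0, 2, 2, 1, 2, 1, 2, 0, 1, 2, 2, 1, 2, 1, 0, 1, 3, 3, 1, 2, 1, 0, 2]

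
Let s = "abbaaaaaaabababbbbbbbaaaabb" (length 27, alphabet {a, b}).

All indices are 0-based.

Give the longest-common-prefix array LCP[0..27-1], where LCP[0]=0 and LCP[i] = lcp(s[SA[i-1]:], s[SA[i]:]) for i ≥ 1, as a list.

sorted suffixes:
  #0 SA[0]=3  'aaaaaaabababbbbbbbaaaabb'
  #1 SA[1]=4  'aaaaaabababbbbbbbaaaabb'
  #2 SA[2]=5  'aaaaabababbbbbbbaaaabb'
  #3 SA[3]=6  'aaaabababbbbbbbaaaabb'
  #4 SA[4]=21  'aaaabb'
  #5 SA[5]=7  'aaabababbbbbbbaaaabb'
  #6 SA[6]=22  'aaabb'
  #7 SA[7]=8  'aabababbbbbbbaaaabb'
  #8 SA[8]=23  'aabb'
  #9 SA[9]=9  'abababbbbbbbaaaabb'
  #10 SA[10]=11  'ababbbbbbbaaaabb'
  #11 SA[11]=24  'abb'
  #12 SA[12]=0  'abbaaaaaaabababbbbbbbaaaabb'
  #13 SA[13]=13  'abbbbbbbaaaabb'
  #14 SA[14]=26  'b'
  #15 SA[15]=2  'baaaaaaabababbbbbbbaaaabb'
  #16 SA[16]=20  'baaaabb'
  #17 SA[17]=10  'bababbbbbbbaaaabb'
  #18 SA[18]=12  'babbbbbbbaaaabb'
  #19 SA[19]=25  'bb'
  #20 SA[20]=1  'bbaaaaaaabababbbbbbbaaaabb'
  #21 SA[21]=19  'bbaaaabb'
  #22 SA[22]=18  'bbbaaaabb'
  #23 SA[23]=17  'bbbbaaaabb'
  #24 SA[24]=16  'bbbbbaaaabb'
  #25 SA[25]=15  'bbbbbbaaaabb'
  #26 SA[26]=14  'bbbbbbbaaaabb'

SA = [3, 4, 5, 6, 21, 7, 22, 8, 23, 9, 11, 24, 0, 13, 26, 2, 20, 10, 12, 25, 1, 19, 18, 17, 16, 15, 14]
rank  pair      lcp
   1  s[3:],s[4:]  6  'aaaaaa'
   2  s[4:],s[5:]  5  'aaaaa'
   3  s[5:],s[6:]  4  'aaaa'
   4  s[6:],s[21:]  5  'aaaab'
   5  s[21:],s[7:]  3  'aaa'
   6  s[7:],s[22:]  4  'aaab'
   7  s[22:],s[8:]  2  'aa'
   8  s[8:],s[23:]  3  'aab'
   9  s[23:],s[9:]  1  'a'
  10  s[9:],s[11:]  4  'abab'
  11  s[11:],s[24:]  2  'ab'
  12  s[24:],s[0:]  3  'abb'
  13  s[0:],s[13:]  3  'abb'
  14  s[13:],s[26:]  0  ''
  15  s[26:],s[2:]  1  'b'
  16  s[2:],s[20:]  5  'baaaa'
  17  s[20:],s[10:]  2  'ba'
  18  s[10:],s[12:]  3  'bab'
  19  s[12:],s[25:]  1  'b'
  20  s[25:],s[1:]  2  'bb'
  21  s[1:],s[19:]  6  'bbaaaa'
  22  s[19:],s[18:]  2  'bb'
  23  s[18:],s[17:]  3  'bbb'
  24  s[17:],s[16:]  4  'bbbb'
  25  s[16:],s[15:]  5  'bbbbb'
  26  s[15:],s[14:]  6  'bbbbbb'

[0, 6, 5, 4, 5, 3, 4, 2, 3, 1, 4, 2, 3, 3, 0, 1, 5, 2, 3, 1, 2, 6, 2, 3, 4, 5, 6]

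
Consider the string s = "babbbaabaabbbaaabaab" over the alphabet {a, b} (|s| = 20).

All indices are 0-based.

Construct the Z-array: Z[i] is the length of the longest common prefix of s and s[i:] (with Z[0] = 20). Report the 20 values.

Z[0]=20
i=1: fresh scan; Z[1]=0
i=2: fresh scan; Z[2]=1 grow→box=[2,3)
i=3: fresh scan; Z[3]=1 grow→box=[3,4)
i=4: fresh scan; Z[4]=2 grow→box=[4,6)
i=5: min(r-i=1, Z[1]=0)=0; Z[5]=0
i=6: fresh scan; Z[6]=0
i=7: fresh scan; Z[7]=2 grow→box=[7,9)
i=8: min(r-i=1, Z[1]=0)=0; Z[8]=0
i=9: fresh scan; Z[9]=0
i=10: fresh scan; Z[10]=1 grow→box=[10,11)
i=11: fresh scan; Z[11]=1 grow→box=[11,12)
i=12: fresh scan; Z[12]=2 grow→box=[12,14)
i=13: min(r-i=1, Z[1]=0)=0; Z[13]=0
i=14: fresh scan; Z[14]=0
i=15: fresh scan; Z[15]=0
i=16: fresh scan; Z[16]=2 grow→box=[16,18)
i=17: min(r-i=1, Z[1]=0)=0; Z[17]=0
i=18: fresh scan; Z[18]=0
i=19: fresh scan; Z[19]=1 grow→box=[19,20)

[20, 0, 1, 1, 2, 0, 0, 2, 0, 0, 1, 1, 2, 0, 0, 0, 2, 0, 0, 1]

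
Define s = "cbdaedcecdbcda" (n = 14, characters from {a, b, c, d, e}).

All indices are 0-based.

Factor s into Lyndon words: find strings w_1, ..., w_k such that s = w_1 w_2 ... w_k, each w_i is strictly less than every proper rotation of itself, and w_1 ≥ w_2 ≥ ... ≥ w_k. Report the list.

["c", "bd", "aedcecdbcd", "a"]

emit factor 1: 'c' (i=0, period=1)
emit factor 2: 'bd' (i=1, period=2)
emit factor 3: 'aedcecdbcd' (i=3, period=10)
emit factor 4: 'a' (i=13, period=1)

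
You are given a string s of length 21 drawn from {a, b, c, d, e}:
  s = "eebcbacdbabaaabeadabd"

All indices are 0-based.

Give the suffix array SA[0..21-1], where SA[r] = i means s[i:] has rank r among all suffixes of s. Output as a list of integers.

[11, 12, 9, 18, 13, 5, 16, 10, 8, 4, 2, 19, 14, 3, 6, 20, 17, 7, 15, 1, 0]

sorted suffixes:
  #0 SA[0]=11  'aaabeadabd'
  #1 SA[1]=12  'aabeadabd'
  #2 SA[2]=9  'abaaabeadabd'
  #3 SA[3]=18  'abd'
  #4 SA[4]=13  'abeadabd'
  #5 SA[5]=5  'acdbabaaabeadabd'
  #6 SA[6]=16  'adabd'
  #7 SA[7]=10  'baaabeadabd'
  #8 SA[8]=8  'babaaabeadabd'
  #9 SA[9]=4  'bacdbabaaabeadabd'
  #10 SA[10]=2  'bcbacdbabaaabeadabd'
  #11 SA[11]=19  'bd'
  #12 SA[12]=14  'beadabd'
  #13 SA[13]=3  'cbacdbabaaabeadabd'
  #14 SA[14]=6  'cdbabaaabeadabd'
  #15 SA[15]=20  'd'
  #16 SA[16]=17  'dabd'
  #17 SA[17]=7  'dbabaaabeadabd'
  #18 SA[18]=15  'eadabd'
  #19 SA[19]=1  'ebcbacdbabaaabeadabd'
  #20 SA[20]=0  'eebcbacdbabaaabeadabd'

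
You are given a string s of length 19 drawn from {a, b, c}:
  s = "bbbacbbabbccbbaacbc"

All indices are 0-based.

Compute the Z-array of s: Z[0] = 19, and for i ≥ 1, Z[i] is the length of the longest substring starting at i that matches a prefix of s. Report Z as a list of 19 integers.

Z[0]=19
i=1: i≥r, start 0; Z[1]=2 grow→box=[1,3)
i=2: min(r-i=1, Z[1]=2)=1; Z[2]=1
i=3: i≥r, start 0; Z[3]=0
i=4: i≥r, start 0; Z[4]=0
i=5: i≥r, start 0; Z[5]=2 grow→box=[5,7)
i=6: min(r-i=1, Z[1]=2)=1; Z[6]=1
i=7: i≥r, start 0; Z[7]=0
i=8: i≥r, start 0; Z[8]=2 grow→box=[8,10)
i=9: min(r-i=1, Z[1]=2)=1; Z[9]=1
i=10: i≥r, start 0; Z[10]=0
i=11: i≥r, start 0; Z[11]=0
i=12: i≥r, start 0; Z[12]=2 grow→box=[12,14)
i=13: min(r-i=1, Z[1]=2)=1; Z[13]=1
i=14: i≥r, start 0; Z[14]=0
i=15: i≥r, start 0; Z[15]=0
i=16: i≥r, start 0; Z[16]=0
i=17: i≥r, start 0; Z[17]=1 grow→box=[17,18)
i=18: i≥r, start 0; Z[18]=0

[19, 2, 1, 0, 0, 2, 1, 0, 2, 1, 0, 0, 2, 1, 0, 0, 0, 1, 0]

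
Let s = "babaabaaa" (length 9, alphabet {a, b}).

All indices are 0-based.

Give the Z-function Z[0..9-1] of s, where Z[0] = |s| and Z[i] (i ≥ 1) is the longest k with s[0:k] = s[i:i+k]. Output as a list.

Z[0]=9
i=1: i≥r, start 0; Z[1]=0
i=2: i≥r, start 0; Z[2]=2 scan→box=[2,4)
i=3: min(r-i=1, Z[1]=0)=0; Z[3]=0
i=4: i≥r, start 0; Z[4]=0
i=5: i≥r, start 0; Z[5]=2 scan→box=[5,7)
i=6: min(r-i=1, Z[1]=0)=0; Z[6]=0
i=7: i≥r, start 0; Z[7]=0
i=8: i≥r, start 0; Z[8]=0

[9, 0, 2, 0, 0, 2, 0, 0, 0]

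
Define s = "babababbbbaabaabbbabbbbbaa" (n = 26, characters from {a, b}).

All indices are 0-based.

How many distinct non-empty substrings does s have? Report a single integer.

271

sorted suffixes:
  #0 SA[0]=25  'a'
  #1 SA[1]=24  'aa'
  #2 SA[2]=10  'aabaabbbabbbbbaa'
  #3 SA[3]=13  'aabbbabbbbbaa'
  #4 SA[4]=11  'abaabbbabbbbbaa'
  #5 SA[5]=1  'abababbbbaabaabbbabbbbbaa'
  #6 SA[6]=3  'ababbbbaabaabbbabbbbbaa'
  #7 SA[7]=14  'abbbabbbbbaa'
  #8 SA[8]=5  'abbbbaabaabbbabbbbbaa'
  #9 SA[9]=18  'abbbbbaa'
  #10 SA[10]=23  'baa'
  #11 SA[11]=9  'baabaabbbabbbbbaa'
  #12 SA[12]=12  'baabbbabbbbbaa'
  #13 SA[13]=0  'babababbbbaabaabbbabbbbbaa'
  #14 SA[14]=2  'bababbbbaabaabbbabbbbbaa'
  #15 SA[15]=4  'babbbbaabaabbbabbbbbaa'
  #16 SA[16]=17  'babbbbbaa'
  #17 SA[17]=22  'bbaa'
  #18 SA[18]=8  'bbaabaabbbabbbbbaa'
  #19 SA[19]=16  'bbabbbbbaa'
  #20 SA[20]=21  'bbbaa'
  #21 SA[21]=7  'bbbaabaabbbabbbbbaa'
  #22 SA[22]=15  'bbbabbbbbaa'
  #23 SA[23]=20  'bbbbaa'
  #24 SA[24]=6  'bbbbaabaabbbabbbbbaa'
  #25 SA[25]=19  'bbbbbaa'

SA = [25, 24, 10, 13, 11, 1, 3, 14, 5, 18, 23, 9, 12, 0, 2, 4, 17, 22, 8, 16, 21, 7, 15, 20, 6, 19]
rank  pair      lcp
   1  s[25:],s[24:]  1  'a'
   2  s[24:],s[10:]  2  'aa'
   3  s[10:],s[13:]  3  'aab'
   4  s[13:],s[11:]  1  'a'
   5  s[11:],s[1:]  3  'aba'
   6  s[1:],s[3:]  4  'abab'
   7  s[3:],s[14:]  2  'ab'
   8  s[14:],s[5:]  4  'abbb'
   9  s[5:],s[18:]  5  'abbbb'
  10  s[18:],s[23:]  0  ''
  11  s[23:],s[9:]  3  'baa'
  12  s[9:],s[12:]  4  'baab'
  13  s[12:],s[0:]  2  'ba'
  14  s[0:],s[2:]  5  'babab'
  15  s[2:],s[4:]  3  'bab'
  16  s[4:],s[17:]  6  'babbbb'
  17  s[17:],s[22:]  1  'b'
  18  s[22:],s[8:]  4  'bbaa'
  19  s[8:],s[16:]  3  'bba'
  20  s[16:],s[21:]  2  'bb'
  21  s[21:],s[7:]  5  'bbbaa'
  22  s[7:],s[15:]  4  'bbba'
  23  s[15:],s[20:]  3  'bbb'
  24  s[20:],s[6:]  6  'bbbbaa'
  25  s[6:],s[19:]  4  'bbbb'

n(n+1)/2 = 26·27/2 = 351
Σ LCP = 0 + 1 + 2 + 3 + 1 + 3 + 4 + 2 + 4 + 5 + 0 + 3 + 4 + 2 + 5 + 3 + 6 + 1 + 4 + 3 + 2 + 5 + 4 + 3 + 6 + 4 = 80
distinct = 351 − 80 = 271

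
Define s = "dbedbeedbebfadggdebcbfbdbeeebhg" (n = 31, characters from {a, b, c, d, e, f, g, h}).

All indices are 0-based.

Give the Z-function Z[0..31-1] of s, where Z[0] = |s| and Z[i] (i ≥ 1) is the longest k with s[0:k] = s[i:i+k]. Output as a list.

Z[0]=31
i=1: outside box; Z[1]=0
i=2: outside box; Z[2]=0
i=3: outside box; Z[3]=3 extend→box=[3,6)
i=4: min(r-i=2, Z[1]=0)=0; Z[4]=0
i=5: min(r-i=1, Z[2]=0)=0; Z[5]=0
i=6: outside box; Z[6]=0
i=7: outside box; Z[7]=3 extend→box=[7,10)
i=8: min(r-i=2, Z[1]=0)=0; Z[8]=0
i=9: min(r-i=1, Z[2]=0)=0; Z[9]=0
i=10: outside box; Z[10]=0
i=11: outside box; Z[11]=0
i=12: outside box; Z[12]=0
i=13: outside box; Z[13]=1 extend→box=[13,14)
i=14: outside box; Z[14]=0
i=15: outside box; Z[15]=0
i=16: outside box; Z[16]=1 extend→box=[16,17)
i=17: outside box; Z[17]=0
i=18: outside box; Z[18]=0
i=19: outside box; Z[19]=0
i=20: outside box; Z[20]=0
i=21: outside box; Z[21]=0
i=22: outside box; Z[22]=0
i=23: outside box; Z[23]=3 extend→box=[23,26)
i=24: min(r-i=2, Z[1]=0)=0; Z[24]=0
i=25: min(r-i=1, Z[2]=0)=0; Z[25]=0
i=26: outside box; Z[26]=0
i=27: outside box; Z[27]=0
i=28: outside box; Z[28]=0
i=29: outside box; Z[29]=0
i=30: outside box; Z[30]=0

[31, 0, 0, 3, 0, 0, 0, 3, 0, 0, 0, 0, 0, 1, 0, 0, 1, 0, 0, 0, 0, 0, 0, 3, 0, 0, 0, 0, 0, 0, 0]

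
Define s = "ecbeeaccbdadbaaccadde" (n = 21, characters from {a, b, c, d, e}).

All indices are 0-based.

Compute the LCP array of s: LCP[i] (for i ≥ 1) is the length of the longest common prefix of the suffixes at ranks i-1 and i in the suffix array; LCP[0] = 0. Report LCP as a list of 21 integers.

sorted suffixes:
  #0 SA[0]=13  'aaccadde'
  #1 SA[1]=14  'accadde'
  #2 SA[2]=5  'accbdadbaaccadde'
  #3 SA[3]=10  'adbaaccadde'
  #4 SA[4]=17  'adde'
  #5 SA[5]=12  'baaccadde'
  #6 SA[6]=8  'bdadbaaccadde'
  #7 SA[7]=2  'beeaccbdadbaaccadde'
  #8 SA[8]=16  'cadde'
  #9 SA[9]=7  'cbdadbaaccadde'
  #10 SA[10]=1  'cbeeaccbdadbaaccadde'
  #11 SA[11]=15  'ccadde'
  #12 SA[12]=6  'ccbdadbaaccadde'
  #13 SA[13]=9  'dadbaaccadde'
  #14 SA[14]=11  'dbaaccadde'
  #15 SA[15]=18  'dde'
  #16 SA[16]=19  'de'
  #17 SA[17]=20  'e'
  #18 SA[18]=4  'eaccbdadbaaccadde'
  #19 SA[19]=0  'ecbeeaccbdadbaaccadde'
  #20 SA[20]=3  'eeaccbdadbaaccadde'

SA = [13, 14, 5, 10, 17, 12, 8, 2, 16, 7, 1, 15, 6, 9, 11, 18, 19, 20, 4, 0, 3]
i: (SA[i-1],SA[i]) lcp shared
  1: (13,14) 1 'a'
  2: (14,5) 3 'acc'
  3: (5,10) 1 'a'
  4: (10,17) 2 'ad'
  5: (17,12) 0 ''
  6: (12,8) 1 'b'
  7: (8,2) 1 'b'
  8: (2,16) 0 ''
  9: (16,7) 1 'c'
  10: (7,1) 2 'cb'
  11: (1,15) 1 'c'
  12: (15,6) 2 'cc'
  13: (6,9) 0 ''
  14: (9,11) 1 'd'
  15: (11,18) 1 'd'
  16: (18,19) 1 'd'
  17: (19,20) 0 ''
  18: (20,4) 1 'e'
  19: (4,0) 1 'e'
  20: (0,3) 1 'e'

[0, 1, 3, 1, 2, 0, 1, 1, 0, 1, 2, 1, 2, 0, 1, 1, 1, 0, 1, 1, 1]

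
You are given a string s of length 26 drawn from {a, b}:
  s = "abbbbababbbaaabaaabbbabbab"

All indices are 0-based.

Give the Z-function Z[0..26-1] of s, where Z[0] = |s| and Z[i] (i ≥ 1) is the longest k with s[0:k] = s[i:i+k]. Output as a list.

Z[0]=26
i=1: outside box; Z[1]=0
i=2: outside box; Z[2]=0
i=3: outside box; Z[3]=0
i=4: outside box; Z[4]=0
i=5: outside box; Z[5]=2 extend→box=[5,7)
i=6: min(r-i=1, Z[1]=0)=0; Z[6]=0
i=7: outside box; Z[7]=4 extend→box=[7,11)
i=8: min(r-i=3, Z[1]=0)=0; Z[8]=0
i=9: min(r-i=2, Z[2]=0)=0; Z[9]=0
i=10: min(r-i=1, Z[3]=0)=0; Z[10]=0
i=11: outside box; Z[11]=1 extend→box=[11,12)
i=12: outside box; Z[12]=1 extend→box=[12,13)
i=13: outside box; Z[13]=2 extend→box=[13,15)
i=14: min(r-i=1, Z[1]=0)=0; Z[14]=0
i=15: outside box; Z[15]=1 extend→box=[15,16)
i=16: outside box; Z[16]=1 extend→box=[16,17)
i=17: outside box; Z[17]=4 extend→box=[17,21)
i=18: min(r-i=3, Z[1]=0)=0; Z[18]=0
i=19: min(r-i=2, Z[2]=0)=0; Z[19]=0
i=20: min(r-i=1, Z[3]=0)=0; Z[20]=0
i=21: outside box; Z[21]=3 extend→box=[21,24)
i=22: min(r-i=2, Z[1]=0)=0; Z[22]=0
i=23: min(r-i=1, Z[2]=0)=0; Z[23]=0
i=24: outside box; Z[24]=2 extend→box=[24,26)
i=25: min(r-i=1, Z[1]=0)=0; Z[25]=0

[26, 0, 0, 0, 0, 2, 0, 4, 0, 0, 0, 1, 1, 2, 0, 1, 1, 4, 0, 0, 0, 3, 0, 0, 2, 0]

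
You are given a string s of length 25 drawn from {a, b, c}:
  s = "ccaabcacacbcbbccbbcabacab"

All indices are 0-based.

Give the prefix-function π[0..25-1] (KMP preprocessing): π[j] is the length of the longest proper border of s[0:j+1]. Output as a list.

π[0] = 0
j=1 s[j]='c': π[1]=1 (border 'c')
j=2 s[j]='a': k: 1→0; π[2]=0 (border '')
j=3 s[j]='a': π[3]=0 (border '')
j=4 s[j]='b': π[4]=0 (border '')
j=5 s[j]='c': π[5]=1 (border 'c')
j=6 s[j]='a': k: 1→0; π[6]=0 (border '')
j=7 s[j]='c': π[7]=1 (border 'c')
j=8 s[j]='a': k: 1→0; π[8]=0 (border '')
j=9 s[j]='c': π[9]=1 (border 'c')
j=10 s[j]='b': k: 1→0; π[10]=0 (border '')
j=11 s[j]='c': π[11]=1 (border 'c')
j=12 s[j]='b': k: 1→0; π[12]=0 (border '')
j=13 s[j]='b': π[13]=0 (border '')
j=14 s[j]='c': π[14]=1 (border 'c')
j=15 s[j]='c': π[15]=2 (border 'cc')
j=16 s[j]='b': k: 2→1→0; π[16]=0 (border '')
j=17 s[j]='b': π[17]=0 (border '')
j=18 s[j]='c': π[18]=1 (border 'c')
j=19 s[j]='a': k: 1→0; π[19]=0 (border '')
j=20 s[j]='b': π[20]=0 (border '')
j=21 s[j]='a': π[21]=0 (border '')
j=22 s[j]='c': π[22]=1 (border 'c')
j=23 s[j]='a': k: 1→0; π[23]=0 (border '')
j=24 s[j]='b': π[24]=0 (border '')

[0, 1, 0, 0, 0, 1, 0, 1, 0, 1, 0, 1, 0, 0, 1, 2, 0, 0, 1, 0, 0, 0, 1, 0, 0]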